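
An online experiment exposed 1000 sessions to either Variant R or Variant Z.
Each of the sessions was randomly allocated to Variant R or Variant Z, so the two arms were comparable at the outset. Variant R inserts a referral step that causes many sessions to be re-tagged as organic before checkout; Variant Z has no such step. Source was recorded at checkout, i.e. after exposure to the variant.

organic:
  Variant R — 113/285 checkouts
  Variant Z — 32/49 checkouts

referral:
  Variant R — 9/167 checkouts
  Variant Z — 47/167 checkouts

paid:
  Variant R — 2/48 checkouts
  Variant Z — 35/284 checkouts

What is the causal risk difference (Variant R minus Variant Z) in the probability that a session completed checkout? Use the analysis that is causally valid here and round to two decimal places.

+0.02

The stratified and pooled comparisons disagree (Variant Z wins within each traffic source; Variant R wins overall), so the answer turns on the causal role of traffic source.
Traffic source is downstream of the variant. One should not condition on a consequence of treatment, so the overall rates are the right comparison.
The causal difference is the pooled difference: 0.248 − 0.228 = +0.020.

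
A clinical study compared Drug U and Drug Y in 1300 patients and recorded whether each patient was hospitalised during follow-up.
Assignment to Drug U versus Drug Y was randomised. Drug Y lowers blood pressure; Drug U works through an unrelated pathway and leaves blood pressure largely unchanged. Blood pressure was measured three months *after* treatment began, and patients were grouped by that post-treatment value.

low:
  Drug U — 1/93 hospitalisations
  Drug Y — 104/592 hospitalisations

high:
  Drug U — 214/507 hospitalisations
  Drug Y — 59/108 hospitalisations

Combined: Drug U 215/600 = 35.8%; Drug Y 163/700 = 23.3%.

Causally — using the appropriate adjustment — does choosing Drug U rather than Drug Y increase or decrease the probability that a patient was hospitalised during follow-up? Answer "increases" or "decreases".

increases

Blood pressure is recorded after the drug and is itself shifted by it — it sits on the causal path from drug to outcome. Conditioning on a mediator would strip out part of the effect we want; the pooled comparison gives the total causal effect.
Pooled: Drug U 35.8% vs Drug Y 23.3%; Drug Y is lower overall.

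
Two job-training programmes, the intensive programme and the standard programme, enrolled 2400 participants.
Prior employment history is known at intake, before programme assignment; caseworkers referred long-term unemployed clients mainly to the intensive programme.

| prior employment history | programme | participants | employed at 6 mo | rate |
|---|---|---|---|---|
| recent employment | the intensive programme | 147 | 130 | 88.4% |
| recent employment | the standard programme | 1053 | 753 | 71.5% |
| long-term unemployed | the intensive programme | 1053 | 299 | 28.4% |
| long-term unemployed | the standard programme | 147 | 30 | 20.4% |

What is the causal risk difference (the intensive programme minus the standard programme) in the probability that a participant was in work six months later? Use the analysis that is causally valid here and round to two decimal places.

Prior employment history satisfies the back-door criterion: it is not a descendant of the programme, and it blocks the spurious path from programme to outcome. Adjusting for it (i.e., using the within-prior employment history rates) gives the causal effect.
Adjusting over the population distribution of prior employment history: 0.500·(0.884−0.715) + 0.500·(0.284−0.204) = +0.125.

+0.12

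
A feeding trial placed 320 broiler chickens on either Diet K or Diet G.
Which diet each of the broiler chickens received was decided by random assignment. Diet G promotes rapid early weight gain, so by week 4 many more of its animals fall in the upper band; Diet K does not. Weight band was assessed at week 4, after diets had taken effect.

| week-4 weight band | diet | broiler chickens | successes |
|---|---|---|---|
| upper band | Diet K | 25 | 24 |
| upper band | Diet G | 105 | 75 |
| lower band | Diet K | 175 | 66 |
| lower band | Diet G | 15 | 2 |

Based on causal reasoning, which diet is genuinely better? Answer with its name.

Week-4 weight band is recorded after the diet and is itself shifted by it — it sits on the causal path from diet to outcome. Conditioning on a mediator would strip out part of the effect we want; the pooled comparison gives the total causal effect.
Pooled: Diet K 45.0% vs Diet G 64.2%; Diet G is higher overall.

Diet G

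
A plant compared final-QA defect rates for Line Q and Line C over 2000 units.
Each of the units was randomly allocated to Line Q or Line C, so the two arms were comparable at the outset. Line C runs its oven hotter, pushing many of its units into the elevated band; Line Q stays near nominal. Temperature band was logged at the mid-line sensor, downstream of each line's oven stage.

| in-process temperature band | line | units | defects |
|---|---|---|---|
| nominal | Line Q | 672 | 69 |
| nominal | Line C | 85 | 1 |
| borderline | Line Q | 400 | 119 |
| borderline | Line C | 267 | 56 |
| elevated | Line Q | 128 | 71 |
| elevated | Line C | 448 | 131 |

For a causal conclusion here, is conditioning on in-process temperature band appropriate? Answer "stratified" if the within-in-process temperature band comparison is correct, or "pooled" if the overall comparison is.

pooled

In-process temperature band lies on the pathway line → in-process temperature band → outcome, so adjusting for it blocks the indirect effect. For the total causal effect of line, use the unadjusted pooled rates.
Pooled: Line Q 21.6% vs Line C 23.5%; Line Q is lower overall.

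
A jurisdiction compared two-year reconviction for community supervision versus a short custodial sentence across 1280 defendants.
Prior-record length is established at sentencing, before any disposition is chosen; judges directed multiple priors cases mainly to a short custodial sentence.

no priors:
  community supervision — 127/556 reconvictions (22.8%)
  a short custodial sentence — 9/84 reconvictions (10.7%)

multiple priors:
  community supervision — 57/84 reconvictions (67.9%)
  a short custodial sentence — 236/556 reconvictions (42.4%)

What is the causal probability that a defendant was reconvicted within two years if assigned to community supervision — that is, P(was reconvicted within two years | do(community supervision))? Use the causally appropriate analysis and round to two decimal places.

Prior-record length differs across dispositions for reasons unrelated to any effect of the disposition itself, and it separately predicts the outcome — a classic confounder. We must compare within prior-record length levels.
Standardising community supervision to the population prior-record length mix: 0.500·127/556 + 0.500·57/84 = 0.453.

0.45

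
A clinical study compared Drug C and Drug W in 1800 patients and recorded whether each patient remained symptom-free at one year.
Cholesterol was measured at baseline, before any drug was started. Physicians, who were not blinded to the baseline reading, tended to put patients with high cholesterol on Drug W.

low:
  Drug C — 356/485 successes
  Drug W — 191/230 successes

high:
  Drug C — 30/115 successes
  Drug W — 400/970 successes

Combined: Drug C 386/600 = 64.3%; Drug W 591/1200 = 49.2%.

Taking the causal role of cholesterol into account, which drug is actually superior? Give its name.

Drug W

Nothing the drug does changes cholesterol; the imbalance is an allocation artefact. With cholesterol also predicting the outcome, the pooled figure is confounded, and the within-stratum comparison is the causal one.
Within each level — low: 73.4% vs 83.0%; high: 26.1% vs 41.2% — Drug W is higher every time.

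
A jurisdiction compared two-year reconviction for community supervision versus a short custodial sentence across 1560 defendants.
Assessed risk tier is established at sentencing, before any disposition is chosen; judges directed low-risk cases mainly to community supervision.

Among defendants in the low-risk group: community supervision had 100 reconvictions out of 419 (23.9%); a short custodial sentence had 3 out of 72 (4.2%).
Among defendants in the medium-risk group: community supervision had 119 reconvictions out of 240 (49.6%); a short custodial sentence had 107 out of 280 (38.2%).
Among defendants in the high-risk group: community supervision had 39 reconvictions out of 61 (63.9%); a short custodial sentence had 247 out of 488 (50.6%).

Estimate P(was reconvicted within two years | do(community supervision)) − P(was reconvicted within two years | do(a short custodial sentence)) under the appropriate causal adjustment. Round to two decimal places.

+0.15

The imbalance in assessed risk tier arose from how defendants were allocated, not from anything the disposition did; and assessed risk tier independently affects the outcome. The pooled gap is confounded — condition on assessed risk tier.
Adjusting over the population distribution of assessed risk tier: 0.315·(0.239−0.042) + 0.333·(0.496−0.382) + 0.352·(0.639−0.506) = +0.147.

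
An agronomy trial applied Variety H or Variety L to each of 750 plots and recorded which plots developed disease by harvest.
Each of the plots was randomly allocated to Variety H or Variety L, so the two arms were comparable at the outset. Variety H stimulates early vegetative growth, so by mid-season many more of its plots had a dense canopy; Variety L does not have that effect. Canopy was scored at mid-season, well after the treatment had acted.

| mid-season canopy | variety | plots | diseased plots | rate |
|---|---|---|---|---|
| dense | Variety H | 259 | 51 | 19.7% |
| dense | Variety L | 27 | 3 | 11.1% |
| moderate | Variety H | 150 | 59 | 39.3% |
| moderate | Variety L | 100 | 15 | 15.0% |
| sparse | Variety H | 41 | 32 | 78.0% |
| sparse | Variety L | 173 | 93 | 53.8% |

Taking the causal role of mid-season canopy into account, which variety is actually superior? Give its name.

Variety H

The mid-season canopy-specific comparison favours Variety L throughout, but the pooled figures favour Variety H. The question is whether to condition on mid-season canopy.
Because the variety influences mid-season canopy, mid-season canopy is a post-treatment mediator, not a confounder. Stratifying on it would bias the estimate; the causal effect is the crude pooled difference.
Pooled: Variety H 31.6% vs Variety L 37.0%; Variety H is lower overall.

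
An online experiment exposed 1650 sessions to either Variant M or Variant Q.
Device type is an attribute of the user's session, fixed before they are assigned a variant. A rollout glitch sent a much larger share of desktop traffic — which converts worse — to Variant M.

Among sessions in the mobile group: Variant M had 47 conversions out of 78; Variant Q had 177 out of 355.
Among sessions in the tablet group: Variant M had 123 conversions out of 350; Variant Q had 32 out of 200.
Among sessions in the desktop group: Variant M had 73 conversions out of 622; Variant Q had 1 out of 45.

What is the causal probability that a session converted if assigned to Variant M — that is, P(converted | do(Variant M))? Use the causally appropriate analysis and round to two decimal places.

0.32

The device type-specific comparison favours Variant M throughout, but the pooled figures favour Variant Q. The question is whether to condition on device type.
Device type differs across variants for reasons unrelated to any effect of the variant itself, and it separately predicts the outcome — a classic confounder. We must compare within device type levels.
Standardising Variant M to the population device type mix: 0.262·47/78 + 0.333·123/350 + 0.404·73/622 = 0.323.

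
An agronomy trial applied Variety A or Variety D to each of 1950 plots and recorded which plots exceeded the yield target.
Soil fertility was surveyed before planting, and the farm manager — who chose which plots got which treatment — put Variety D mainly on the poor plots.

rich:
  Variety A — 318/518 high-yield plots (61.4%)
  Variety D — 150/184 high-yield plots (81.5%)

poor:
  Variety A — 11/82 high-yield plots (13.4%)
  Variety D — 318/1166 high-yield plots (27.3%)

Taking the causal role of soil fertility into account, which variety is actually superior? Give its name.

Variety D

Soil fertility satisfies the back-door criterion: it is not a descendant of the variety, and it blocks the spurious path from variety to outcome. Adjusting for it (i.e., using the within-soil fertility rates) gives the causal effect.
Within each level — rich: 61.4% vs 81.5%; poor: 13.4% vs 27.3% — Variety D is higher every time.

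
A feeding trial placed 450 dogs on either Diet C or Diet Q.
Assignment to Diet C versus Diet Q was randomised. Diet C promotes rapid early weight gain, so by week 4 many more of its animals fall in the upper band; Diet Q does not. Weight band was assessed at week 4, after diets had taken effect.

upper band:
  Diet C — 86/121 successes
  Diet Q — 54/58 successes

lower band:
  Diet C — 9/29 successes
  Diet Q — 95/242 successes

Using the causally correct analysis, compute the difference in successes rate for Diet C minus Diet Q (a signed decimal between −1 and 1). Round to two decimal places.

+0.14

Within every week-4 weight band level Diet Q has the higher rate, yet pooled Diet C does — Simpson's reversal.
Stratifying would compare diets among dogs the diets themselves sorted into week-4 weight band groups — a form of selection on an intermediate. The unconditioned pooled rates give the total causal effect.
The causal difference is the pooled difference: 0.633 − 0.497 = +0.137.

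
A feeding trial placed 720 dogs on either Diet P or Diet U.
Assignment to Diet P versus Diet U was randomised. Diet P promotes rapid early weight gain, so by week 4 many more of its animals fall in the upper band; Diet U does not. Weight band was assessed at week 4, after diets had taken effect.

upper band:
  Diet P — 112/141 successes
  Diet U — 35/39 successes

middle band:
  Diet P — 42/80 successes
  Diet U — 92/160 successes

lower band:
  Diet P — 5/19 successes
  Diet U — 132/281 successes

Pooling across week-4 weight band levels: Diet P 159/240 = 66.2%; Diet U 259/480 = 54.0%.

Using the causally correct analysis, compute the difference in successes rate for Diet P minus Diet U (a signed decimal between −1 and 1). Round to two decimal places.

The week-4 weight band-specific comparison favours Diet U throughout, but the pooled figures favour Diet P. The question is whether to condition on week-4 weight band.
The distribution of week-4 weight band is itself part of what the diet does — it is an intermediate outcome. Holding it fixed would remove that part of the effect; the total effect is the pooled difference.
The causal difference is the pooled difference: 0.662 − 0.540 = +0.123.

+0.12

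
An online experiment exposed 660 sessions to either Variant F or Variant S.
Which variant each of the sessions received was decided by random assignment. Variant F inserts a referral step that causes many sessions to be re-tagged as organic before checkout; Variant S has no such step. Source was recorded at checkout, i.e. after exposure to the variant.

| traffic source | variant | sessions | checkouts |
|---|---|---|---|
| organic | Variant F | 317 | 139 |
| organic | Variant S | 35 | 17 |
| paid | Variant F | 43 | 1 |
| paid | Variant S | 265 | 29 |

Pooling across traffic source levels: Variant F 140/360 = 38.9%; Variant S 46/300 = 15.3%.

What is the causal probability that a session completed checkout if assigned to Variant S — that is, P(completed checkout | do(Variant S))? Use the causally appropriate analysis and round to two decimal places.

Because the variant influences traffic source, traffic source is a post-treatment mediator, not a confounder. Stratifying on it would bias the estimate; the causal effect is the crude pooled difference.
So P(outcome | do(Variant S)) is just the pooled rate for Variant S: 46/300 = 0.153.

0.15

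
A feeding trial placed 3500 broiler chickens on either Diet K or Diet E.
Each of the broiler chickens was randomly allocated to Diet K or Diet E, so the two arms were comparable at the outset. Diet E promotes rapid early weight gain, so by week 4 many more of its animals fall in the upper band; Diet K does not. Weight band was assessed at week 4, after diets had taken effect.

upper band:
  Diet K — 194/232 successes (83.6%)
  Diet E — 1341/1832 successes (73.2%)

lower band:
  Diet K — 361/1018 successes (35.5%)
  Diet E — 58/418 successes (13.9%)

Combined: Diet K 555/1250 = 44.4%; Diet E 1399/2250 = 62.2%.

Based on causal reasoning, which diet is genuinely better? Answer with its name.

Diet E

Within every week-4 weight band level Diet K has the higher rate, yet pooled Diet E does — Simpson's reversal.
Because the diet influences week-4 weight band, week-4 weight band is a post-treatment mediator, not a confounder. Stratifying on it would bias the estimate; the causal effect is the crude pooled difference.
Pooled: Diet K 44.4% vs Diet E 62.2%; Diet E is higher overall.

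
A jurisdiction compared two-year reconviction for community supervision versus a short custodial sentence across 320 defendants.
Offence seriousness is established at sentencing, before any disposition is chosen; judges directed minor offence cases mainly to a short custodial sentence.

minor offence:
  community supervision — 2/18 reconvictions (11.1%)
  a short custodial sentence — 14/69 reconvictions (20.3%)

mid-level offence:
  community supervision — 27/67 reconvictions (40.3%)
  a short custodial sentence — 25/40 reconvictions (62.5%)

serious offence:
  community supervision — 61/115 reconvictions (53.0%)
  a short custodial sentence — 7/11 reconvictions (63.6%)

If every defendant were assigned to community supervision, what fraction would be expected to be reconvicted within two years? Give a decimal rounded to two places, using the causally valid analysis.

0.37

Offence seriousness differs across dispositions for reasons unrelated to any effect of the disposition itself, and it separately predicts the outcome — a classic confounder. We must compare within offence seriousness levels.
Standardising community supervision to the population offence seriousness mix: 0.272·2/18 + 0.334·27/67 + 0.394·61/115 = 0.374.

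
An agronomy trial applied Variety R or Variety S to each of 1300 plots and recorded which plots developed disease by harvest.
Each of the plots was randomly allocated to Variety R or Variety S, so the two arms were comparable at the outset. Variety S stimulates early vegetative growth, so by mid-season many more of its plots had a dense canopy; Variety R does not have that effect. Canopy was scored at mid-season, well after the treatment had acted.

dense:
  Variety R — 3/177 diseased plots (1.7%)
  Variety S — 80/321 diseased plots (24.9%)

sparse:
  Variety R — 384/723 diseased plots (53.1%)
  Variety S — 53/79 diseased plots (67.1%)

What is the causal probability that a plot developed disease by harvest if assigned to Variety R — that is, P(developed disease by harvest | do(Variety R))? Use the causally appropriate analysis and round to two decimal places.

0.43

Mid-season canopy is downstream of the variety. One should not condition on a consequence of treatment, so the overall rates are the right comparison.
So P(outcome | do(Variety R)) is just the pooled rate for Variety R: 387/900 = 0.430.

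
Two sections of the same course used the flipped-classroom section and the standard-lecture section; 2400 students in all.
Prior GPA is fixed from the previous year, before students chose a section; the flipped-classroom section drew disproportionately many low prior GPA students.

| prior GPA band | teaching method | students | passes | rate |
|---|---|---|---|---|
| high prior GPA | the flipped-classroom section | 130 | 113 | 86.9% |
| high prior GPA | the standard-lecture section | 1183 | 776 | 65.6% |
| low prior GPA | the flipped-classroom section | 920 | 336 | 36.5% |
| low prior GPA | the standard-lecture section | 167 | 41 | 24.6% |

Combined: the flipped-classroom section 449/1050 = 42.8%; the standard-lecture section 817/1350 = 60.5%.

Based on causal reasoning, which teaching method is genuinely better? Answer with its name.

Prior GPA band differs across teaching methods for reasons unrelated to any effect of the teaching method itself, and it separately predicts the outcome — a classic confounder. We must compare within prior GPA band levels.
Within each level — high prior GPA: 86.9% vs 65.6%; low prior GPA: 36.5% vs 24.6% — the flipped-classroom section is higher every time.

the flipped-classroom section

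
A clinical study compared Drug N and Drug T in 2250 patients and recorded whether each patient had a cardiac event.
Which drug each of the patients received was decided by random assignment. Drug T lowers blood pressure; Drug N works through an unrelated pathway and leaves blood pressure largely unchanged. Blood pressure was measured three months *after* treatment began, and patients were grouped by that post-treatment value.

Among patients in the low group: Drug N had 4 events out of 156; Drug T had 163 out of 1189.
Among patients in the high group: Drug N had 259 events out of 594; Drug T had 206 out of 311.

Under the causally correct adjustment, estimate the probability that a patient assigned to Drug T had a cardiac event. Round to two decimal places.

0.25

Blood pressure is downstream of the drug. One should not condition on a consequence of treatment, so the overall rates are the right comparison.
So P(outcome | do(Drug T)) is just the pooled rate for Drug T: 369/1500 = 0.246.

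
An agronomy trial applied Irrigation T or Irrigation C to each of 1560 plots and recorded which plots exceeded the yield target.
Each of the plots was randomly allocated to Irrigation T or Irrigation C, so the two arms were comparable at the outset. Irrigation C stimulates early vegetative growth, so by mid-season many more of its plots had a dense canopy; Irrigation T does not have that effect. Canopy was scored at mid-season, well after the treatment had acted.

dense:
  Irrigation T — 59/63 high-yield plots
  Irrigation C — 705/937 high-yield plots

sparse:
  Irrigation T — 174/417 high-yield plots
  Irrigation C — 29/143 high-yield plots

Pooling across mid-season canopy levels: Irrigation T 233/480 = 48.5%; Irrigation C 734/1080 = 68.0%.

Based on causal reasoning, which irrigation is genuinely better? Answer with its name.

Within every mid-season canopy level Irrigation T has the higher rate, yet pooled Irrigation C does — Simpson's reversal.
Mid-season canopy is recorded after the irrigation and is itself shifted by it — it sits on the causal path from irrigation to outcome. Conditioning on a mediator would strip out part of the effect we want; the pooled comparison gives the total causal effect.
Pooled: Irrigation T 48.5% vs Irrigation C 68.0%; Irrigation C is higher overall.

Irrigation C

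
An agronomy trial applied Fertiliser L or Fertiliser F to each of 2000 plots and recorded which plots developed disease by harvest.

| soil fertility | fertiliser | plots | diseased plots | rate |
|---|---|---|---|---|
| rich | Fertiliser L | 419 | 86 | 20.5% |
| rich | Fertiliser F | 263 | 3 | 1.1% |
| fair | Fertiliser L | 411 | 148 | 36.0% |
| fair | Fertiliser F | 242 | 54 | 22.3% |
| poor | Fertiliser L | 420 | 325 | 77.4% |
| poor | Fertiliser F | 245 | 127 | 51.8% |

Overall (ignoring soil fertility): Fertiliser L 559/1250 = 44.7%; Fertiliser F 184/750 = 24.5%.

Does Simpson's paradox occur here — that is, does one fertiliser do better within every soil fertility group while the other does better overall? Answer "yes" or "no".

Within each soil fertility level (rich 20.5% vs 1.1%; fair 36.0% vs 22.3%; poor 77.4% vs 51.8%), Fertiliser F has the lower rate every time. Pooled: 44.7% vs 24.5% — Fertiliser F has the lower rate overall. They agree.

no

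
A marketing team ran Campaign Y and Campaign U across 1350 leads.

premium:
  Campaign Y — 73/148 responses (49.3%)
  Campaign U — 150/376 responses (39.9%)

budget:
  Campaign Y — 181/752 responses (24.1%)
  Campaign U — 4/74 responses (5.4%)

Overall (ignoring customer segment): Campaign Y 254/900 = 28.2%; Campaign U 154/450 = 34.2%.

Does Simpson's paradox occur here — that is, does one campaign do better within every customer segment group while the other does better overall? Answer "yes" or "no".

yes

Within each customer segment level (premium 49.3% vs 39.9%; budget 24.1% vs 5.4%), Campaign Y has the higher rate every time. Pooled: 28.2% vs 34.2% — Campaign U has the higher rate overall. The two comparisons disagree.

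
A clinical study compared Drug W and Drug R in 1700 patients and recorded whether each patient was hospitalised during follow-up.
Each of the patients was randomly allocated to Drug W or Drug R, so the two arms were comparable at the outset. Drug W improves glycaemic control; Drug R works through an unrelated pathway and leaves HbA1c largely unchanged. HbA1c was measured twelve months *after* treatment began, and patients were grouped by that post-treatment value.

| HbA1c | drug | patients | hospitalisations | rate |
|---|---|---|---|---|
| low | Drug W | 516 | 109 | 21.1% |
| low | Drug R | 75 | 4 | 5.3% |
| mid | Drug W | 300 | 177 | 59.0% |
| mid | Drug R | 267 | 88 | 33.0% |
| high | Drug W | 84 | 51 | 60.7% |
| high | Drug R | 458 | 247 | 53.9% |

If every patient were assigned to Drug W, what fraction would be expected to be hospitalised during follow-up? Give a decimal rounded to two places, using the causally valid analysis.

Within every HbA1c level Drug R has the lower rate, yet pooled Drug W does — Simpson's reversal.
HbA1c is recorded after the drug and is itself shifted by it — it sits on the causal path from drug to outcome. Conditioning on a mediator would strip out part of the effect we want; the pooled comparison gives the total causal effect.
So P(outcome | do(Drug W)) is just the pooled rate for Drug W: 337/900 = 0.374.

0.37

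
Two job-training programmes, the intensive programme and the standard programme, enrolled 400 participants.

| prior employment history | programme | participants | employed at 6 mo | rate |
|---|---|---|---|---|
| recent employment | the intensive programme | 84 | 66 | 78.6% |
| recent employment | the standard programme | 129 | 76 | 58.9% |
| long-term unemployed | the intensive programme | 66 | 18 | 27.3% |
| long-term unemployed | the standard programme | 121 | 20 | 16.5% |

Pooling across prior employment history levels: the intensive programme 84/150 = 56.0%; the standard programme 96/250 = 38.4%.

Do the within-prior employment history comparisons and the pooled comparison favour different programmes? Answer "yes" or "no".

Within each prior employment history level (recent employment 78.6% vs 58.9%; long-term unemployed 27.3% vs 16.5%), the intensive programme has the higher rate every time. Pooled: 56.0% vs 38.4% — the intensive programme has the higher rate overall. They agree.

no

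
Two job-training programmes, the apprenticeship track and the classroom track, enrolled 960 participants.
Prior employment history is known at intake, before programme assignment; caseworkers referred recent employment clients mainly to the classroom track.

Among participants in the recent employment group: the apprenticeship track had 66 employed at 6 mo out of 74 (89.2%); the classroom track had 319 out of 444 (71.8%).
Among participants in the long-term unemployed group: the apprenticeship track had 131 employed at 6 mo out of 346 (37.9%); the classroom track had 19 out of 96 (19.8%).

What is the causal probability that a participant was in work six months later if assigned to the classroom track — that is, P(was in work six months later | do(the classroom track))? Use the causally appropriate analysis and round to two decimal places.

The imbalance in prior employment history arose from how participants were allocated, not from anything the programme did; and prior employment history independently affects the outcome. The pooled gap is confounded — condition on prior employment history.
Standardising the classroom track to the population prior employment history mix: 0.540·319/444 + 0.460·19/96 = 0.479.

0.48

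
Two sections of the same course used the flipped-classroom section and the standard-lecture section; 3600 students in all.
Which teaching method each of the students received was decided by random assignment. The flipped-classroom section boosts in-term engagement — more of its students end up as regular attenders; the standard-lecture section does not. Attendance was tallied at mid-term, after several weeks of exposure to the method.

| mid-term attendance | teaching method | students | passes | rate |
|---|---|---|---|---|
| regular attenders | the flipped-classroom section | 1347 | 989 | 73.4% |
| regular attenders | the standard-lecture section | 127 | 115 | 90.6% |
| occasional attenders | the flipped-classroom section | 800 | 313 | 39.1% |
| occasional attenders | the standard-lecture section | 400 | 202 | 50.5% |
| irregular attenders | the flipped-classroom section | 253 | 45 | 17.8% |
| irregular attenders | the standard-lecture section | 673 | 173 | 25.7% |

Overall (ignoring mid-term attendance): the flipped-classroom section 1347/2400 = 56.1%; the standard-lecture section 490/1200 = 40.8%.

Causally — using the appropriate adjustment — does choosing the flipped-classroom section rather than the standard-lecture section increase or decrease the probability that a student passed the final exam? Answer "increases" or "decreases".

The stratified and pooled comparisons disagree (the standard-lecture section wins within each mid-term attendance; the flipped-classroom section wins overall), so the answer turns on the causal role of mid-term attendance.
Mid-term attendance is recorded after the teaching method and is itself shifted by it — it sits on the causal path from teaching method to outcome. Conditioning on a mediator would strip out part of the effect we want; the pooled comparison gives the total causal effect.
Pooled: the flipped-classroom section 56.1% vs the standard-lecture section 40.8%; the flipped-classroom section is higher overall.

increases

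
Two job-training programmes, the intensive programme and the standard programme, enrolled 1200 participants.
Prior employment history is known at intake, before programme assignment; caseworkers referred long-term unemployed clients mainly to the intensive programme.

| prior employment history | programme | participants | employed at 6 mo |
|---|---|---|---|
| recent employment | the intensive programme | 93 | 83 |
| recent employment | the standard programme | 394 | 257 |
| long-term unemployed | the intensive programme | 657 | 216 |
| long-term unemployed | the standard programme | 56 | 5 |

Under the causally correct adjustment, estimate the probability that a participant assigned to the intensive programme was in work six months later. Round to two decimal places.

0.56

Within every prior employment history level the intensive programme has the higher rate, yet pooled the standard programme does — Simpson's reversal.
Nothing the programme does changes prior employment history; the imbalance is an allocation artefact. With prior employment history also predicting the outcome, the pooled figure is confounded, and the within-stratum comparison is the causal one.
Standardising the intensive programme to the population prior employment history mix: 0.406·83/93 + 0.594·216/657 = 0.558.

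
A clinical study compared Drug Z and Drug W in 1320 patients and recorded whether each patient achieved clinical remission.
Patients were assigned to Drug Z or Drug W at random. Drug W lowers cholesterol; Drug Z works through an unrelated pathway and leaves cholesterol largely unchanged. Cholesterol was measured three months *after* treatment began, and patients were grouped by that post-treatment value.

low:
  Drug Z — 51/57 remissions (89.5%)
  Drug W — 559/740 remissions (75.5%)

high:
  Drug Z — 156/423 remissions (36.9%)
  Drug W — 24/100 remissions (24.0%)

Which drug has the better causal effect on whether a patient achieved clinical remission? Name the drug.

Cholesterol is recorded after the drug and is itself shifted by it — it sits on the causal path from drug to outcome. Conditioning on a mediator would strip out part of the effect we want; the pooled comparison gives the total causal effect.
Pooled: Drug Z 43.1% vs Drug W 69.4%; Drug W is higher overall.

Drug W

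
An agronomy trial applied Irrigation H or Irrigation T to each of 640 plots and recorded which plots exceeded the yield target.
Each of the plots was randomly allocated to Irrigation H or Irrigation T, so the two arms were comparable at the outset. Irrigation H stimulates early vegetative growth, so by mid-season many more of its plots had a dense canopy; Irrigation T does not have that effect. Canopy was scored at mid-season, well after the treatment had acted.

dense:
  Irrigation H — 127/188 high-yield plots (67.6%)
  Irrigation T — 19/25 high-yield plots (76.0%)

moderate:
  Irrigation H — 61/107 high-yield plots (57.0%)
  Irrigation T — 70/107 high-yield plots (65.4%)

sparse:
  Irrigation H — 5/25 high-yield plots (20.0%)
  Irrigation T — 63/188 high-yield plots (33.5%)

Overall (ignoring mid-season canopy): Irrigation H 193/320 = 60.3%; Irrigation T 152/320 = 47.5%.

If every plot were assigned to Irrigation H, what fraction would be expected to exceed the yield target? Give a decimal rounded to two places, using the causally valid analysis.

Mid-season canopy is downstream of the irrigation. One should not condition on a consequence of treatment, so the overall rates are the right comparison.
So P(outcome | do(Irrigation H)) is just the pooled rate for Irrigation H: 193/320 = 0.603.

0.60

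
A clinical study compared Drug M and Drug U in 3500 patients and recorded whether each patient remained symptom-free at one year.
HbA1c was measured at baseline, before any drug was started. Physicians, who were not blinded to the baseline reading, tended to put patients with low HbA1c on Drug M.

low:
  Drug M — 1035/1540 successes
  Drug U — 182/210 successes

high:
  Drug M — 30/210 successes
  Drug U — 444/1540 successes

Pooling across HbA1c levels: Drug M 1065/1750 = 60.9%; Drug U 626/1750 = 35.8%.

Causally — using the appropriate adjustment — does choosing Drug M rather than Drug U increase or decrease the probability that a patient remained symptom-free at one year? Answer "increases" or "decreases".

The imbalance in HbA1c arose from how patients were allocated, not from anything the drug did; and HbA1c independently affects the outcome. The pooled gap is confounded — condition on HbA1c.
Within each level — low: 67.2% vs 86.7%; high: 14.3% vs 28.8% — Drug U is higher every time.

decreases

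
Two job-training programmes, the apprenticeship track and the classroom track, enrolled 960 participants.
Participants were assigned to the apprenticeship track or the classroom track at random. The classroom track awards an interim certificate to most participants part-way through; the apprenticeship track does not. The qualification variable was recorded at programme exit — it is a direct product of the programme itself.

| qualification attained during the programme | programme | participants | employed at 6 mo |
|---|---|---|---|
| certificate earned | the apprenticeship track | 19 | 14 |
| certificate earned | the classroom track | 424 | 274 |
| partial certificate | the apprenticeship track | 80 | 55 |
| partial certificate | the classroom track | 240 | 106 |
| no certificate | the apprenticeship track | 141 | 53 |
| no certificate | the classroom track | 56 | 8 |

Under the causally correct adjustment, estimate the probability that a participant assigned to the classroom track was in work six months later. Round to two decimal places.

Qualification attained during the programme is downstream of the programme. One should not condition on a consequence of treatment, so the overall rates are the right comparison.
So P(outcome | do(the classroom track)) is just the pooled rate for the classroom track: 388/720 = 0.539.

0.54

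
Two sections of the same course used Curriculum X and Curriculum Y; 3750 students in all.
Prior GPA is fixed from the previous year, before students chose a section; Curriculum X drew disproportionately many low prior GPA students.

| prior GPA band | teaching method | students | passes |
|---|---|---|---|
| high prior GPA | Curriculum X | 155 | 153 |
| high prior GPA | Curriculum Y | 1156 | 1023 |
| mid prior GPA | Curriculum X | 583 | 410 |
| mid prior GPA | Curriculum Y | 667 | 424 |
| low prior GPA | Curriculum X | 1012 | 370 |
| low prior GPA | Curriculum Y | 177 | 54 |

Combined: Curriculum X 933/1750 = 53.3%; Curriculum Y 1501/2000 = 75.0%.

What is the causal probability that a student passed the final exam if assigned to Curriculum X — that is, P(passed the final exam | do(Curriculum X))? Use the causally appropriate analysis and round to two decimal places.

Within every prior GPA band level Curriculum X has the higher rate, yet pooled Curriculum Y does — Simpson's reversal.
Here prior GPA band is a common cause — it drives both which teaching method a case falls under and the outcome. The crude comparison mixes populations; the stratum-specific rates are the causally relevant ones.
Standardising Curriculum X to the population prior GPA band mix: 0.350·153/155 + 0.333·410/583 + 0.317·370/1012 = 0.695.

0.70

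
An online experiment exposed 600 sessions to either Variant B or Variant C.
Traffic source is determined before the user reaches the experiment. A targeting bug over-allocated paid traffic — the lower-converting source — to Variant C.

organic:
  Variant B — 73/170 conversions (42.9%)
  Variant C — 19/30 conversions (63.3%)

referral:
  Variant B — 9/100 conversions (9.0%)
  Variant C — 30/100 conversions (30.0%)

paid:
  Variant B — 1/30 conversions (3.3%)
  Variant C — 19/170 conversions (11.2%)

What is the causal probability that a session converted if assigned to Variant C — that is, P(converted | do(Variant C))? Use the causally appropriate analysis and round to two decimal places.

The traffic source-specific comparison favours Variant C throughout, but the pooled figures favour Variant B. The question is whether to condition on traffic source.
Nothing the variant does changes traffic source; the imbalance is an allocation artefact. With traffic source also predicting the outcome, the pooled figure is confounded, and the within-stratum comparison is the causal one.
Standardising Variant C to the population traffic source mix: 0.333·19/30 + 0.333·30/100 + 0.333·19/170 = 0.348.

0.35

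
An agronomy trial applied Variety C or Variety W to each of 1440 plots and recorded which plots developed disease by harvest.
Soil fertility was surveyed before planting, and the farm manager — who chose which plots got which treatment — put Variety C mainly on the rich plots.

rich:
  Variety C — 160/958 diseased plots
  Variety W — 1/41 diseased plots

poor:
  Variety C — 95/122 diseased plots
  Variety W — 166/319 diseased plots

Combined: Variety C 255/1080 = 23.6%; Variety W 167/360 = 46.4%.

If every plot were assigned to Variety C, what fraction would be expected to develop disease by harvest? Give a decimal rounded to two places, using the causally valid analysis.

0.35

Nothing the variety does changes soil fertility; the imbalance is an allocation artefact. With soil fertility also predicting the outcome, the pooled figure is confounded, and the within-stratum comparison is the causal one.
Standardising Variety C to the population soil fertility mix: 0.694·160/958 + 0.306·95/122 = 0.354.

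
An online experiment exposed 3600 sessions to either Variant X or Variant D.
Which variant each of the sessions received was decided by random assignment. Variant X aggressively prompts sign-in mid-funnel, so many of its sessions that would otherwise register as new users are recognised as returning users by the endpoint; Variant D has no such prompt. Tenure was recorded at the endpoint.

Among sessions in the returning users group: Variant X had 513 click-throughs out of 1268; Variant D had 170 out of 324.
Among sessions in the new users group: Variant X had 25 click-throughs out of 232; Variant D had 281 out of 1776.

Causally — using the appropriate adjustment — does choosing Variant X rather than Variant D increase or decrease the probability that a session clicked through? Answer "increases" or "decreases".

The stratified and pooled comparisons disagree (Variant D wins within each user tenure; Variant X wins overall), so the answer turns on the causal role of user tenure.
Stratifying would compare variants among sessions the variants themselves sorted into user tenure groups — a form of selection on an intermediate. The unconditioned pooled rates give the total causal effect.
Pooled: Variant X 35.9% vs Variant D 21.5%; Variant X is higher overall.

increases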